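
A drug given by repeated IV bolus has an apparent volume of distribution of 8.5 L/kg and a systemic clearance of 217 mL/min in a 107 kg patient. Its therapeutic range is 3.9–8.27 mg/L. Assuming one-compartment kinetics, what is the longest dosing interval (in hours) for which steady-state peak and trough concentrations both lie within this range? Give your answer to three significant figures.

52.5 h

Vd(total) = 107 kg × 8.5 L/kg = 909.5 L
CL = 217 mL/min = 217 × 0.06 = 13.02 L/h
k = CL / Vd = 13.02 / 909.5 = 0.01432 h⁻¹
Between IV bolus doses, concentration decays as C = C₀·e^(−kτ), so C_peak/C_trough = e^(kτ).
τ_max = ln(C_peak/C_trough) / k = ln(8.27/3.9) / 0.01432 = 0.7517 / 0.01432 = 52.49 h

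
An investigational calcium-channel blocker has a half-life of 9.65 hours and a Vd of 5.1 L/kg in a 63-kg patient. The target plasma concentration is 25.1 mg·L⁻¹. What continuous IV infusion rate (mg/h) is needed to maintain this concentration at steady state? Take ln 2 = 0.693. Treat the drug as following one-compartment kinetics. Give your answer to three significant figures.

579 mg/h

Vd = 5.1 L/kg × 63 kg = 321.3 L
k = 0.693/9.65 = 0.07181 h⁻¹, so CL = k·Vd = 0.07181 × 321.3 = 23.07 L/h
Infusion rate = CL × Css = 23.07 × 25.1 = 579.1 mg/h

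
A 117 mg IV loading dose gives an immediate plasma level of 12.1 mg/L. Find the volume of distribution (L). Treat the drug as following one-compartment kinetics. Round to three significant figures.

Immediately after an IV bolus, C₀ = Dose / Vd, so Vd = Dose / C₀.
Vd = 117 / 12.1 = 9.669 L

9.67 L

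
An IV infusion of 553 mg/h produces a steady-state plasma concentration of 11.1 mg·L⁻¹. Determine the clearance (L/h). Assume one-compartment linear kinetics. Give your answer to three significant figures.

At steady state, infusion rate = CL × Css, so CL = rate / Css.
CL = 553 / 11.1 = 49.82 L/h

49.8 L/h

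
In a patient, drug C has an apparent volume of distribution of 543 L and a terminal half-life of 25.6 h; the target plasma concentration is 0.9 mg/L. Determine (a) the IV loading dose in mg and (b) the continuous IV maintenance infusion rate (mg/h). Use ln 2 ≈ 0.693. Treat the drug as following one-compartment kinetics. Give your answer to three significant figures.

(a) 489 mg; (b) 13.2 mg/h

LD = Vd × C = 543.0 × 0.9 = 488.7 mg
CL = 0.693 × Vd / t½ = 0.693 × 543.0 / 25.6 = 14.70 L/h
Infusion rate = CL × Css = 14.70 × 0.9 = 13.23 mg/h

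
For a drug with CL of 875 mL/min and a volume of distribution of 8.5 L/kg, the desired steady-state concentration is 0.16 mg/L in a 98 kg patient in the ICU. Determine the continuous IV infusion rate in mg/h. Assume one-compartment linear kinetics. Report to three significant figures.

8.40 mg/h

CL = 875 mL/min = 875 × 0.06 = 52.50 L/h
Infusion rate = CL · Css = 52.50 L/h × 0.16 mg/L = 8.400 mg/h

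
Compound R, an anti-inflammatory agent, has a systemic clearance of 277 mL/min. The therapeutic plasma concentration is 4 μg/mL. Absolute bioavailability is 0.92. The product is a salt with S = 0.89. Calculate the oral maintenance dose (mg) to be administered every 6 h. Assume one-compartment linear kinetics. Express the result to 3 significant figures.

CL = 277 mL/min × 60/1000 = 16.62 L/h
At steady state, dose per interval replaces the amount cleared in that interval: F·S·D/τ = CL·Css.
D = CL × Css × τ / F / S = 16.62 × 4 × 6 / 0.92 / 0.89 = 487.2 mg

487 mg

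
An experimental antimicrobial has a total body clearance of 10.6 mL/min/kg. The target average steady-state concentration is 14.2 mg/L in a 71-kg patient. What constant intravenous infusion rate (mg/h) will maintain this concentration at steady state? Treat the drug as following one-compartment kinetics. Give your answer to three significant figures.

CL = 10.6 mL/min/kg × 71 kg = 752.6 mL/min = 752.6 × 60/1000 = 45.16 L/h
R₀ = 45.16 × 14.2 = 641.3 mg/h

641 mg/h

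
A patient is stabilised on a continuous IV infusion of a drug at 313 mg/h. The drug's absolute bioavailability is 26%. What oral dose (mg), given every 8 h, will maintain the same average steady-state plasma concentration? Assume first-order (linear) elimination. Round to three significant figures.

9630 mg

To maintain the same Css, the systemic dosing rate must be unchanged: F·D/τ = infusion rate.
D = rate × τ / F = 313 × 8 / 0.26 = 9631 mg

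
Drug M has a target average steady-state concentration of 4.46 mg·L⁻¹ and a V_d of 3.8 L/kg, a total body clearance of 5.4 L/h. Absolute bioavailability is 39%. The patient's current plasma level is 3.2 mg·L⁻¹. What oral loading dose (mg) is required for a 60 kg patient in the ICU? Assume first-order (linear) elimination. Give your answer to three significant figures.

737 mg

Total Vd = 3.8 × 60 = 228.0 L
The loading dose fills Vd to the target concentration; clearance is irrelevant here.
Concentration deficit ΔC = 4.46 − 3.2 = 1.260 mg/L
LD = Vd × ΔC / F = 228.0 × 1.260 / 0.39 = 736.6 mg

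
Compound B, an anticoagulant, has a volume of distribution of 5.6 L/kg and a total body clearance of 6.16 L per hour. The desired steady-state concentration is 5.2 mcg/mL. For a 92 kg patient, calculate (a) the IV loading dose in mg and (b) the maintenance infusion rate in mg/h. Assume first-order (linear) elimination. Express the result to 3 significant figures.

Vd = 5.6 L/kg × 92 kg = 515.2 L
Loading dose = Vd × C = 515.2 × 5.2 = 2679 mg
Maintenance: replace elimination → rate = CL × Css = 6.160 × 5.2 = 32.03 mg/h

(a) 2680 mg; (b) 32.0 mg/h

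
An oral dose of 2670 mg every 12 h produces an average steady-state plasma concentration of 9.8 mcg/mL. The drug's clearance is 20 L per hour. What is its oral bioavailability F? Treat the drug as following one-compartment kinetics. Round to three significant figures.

0.881

F·D/τ = CL·Css at steady state → F = CL·Css·τ / D.
F = 20 × 9.8 × 12 / 2670 = 0.881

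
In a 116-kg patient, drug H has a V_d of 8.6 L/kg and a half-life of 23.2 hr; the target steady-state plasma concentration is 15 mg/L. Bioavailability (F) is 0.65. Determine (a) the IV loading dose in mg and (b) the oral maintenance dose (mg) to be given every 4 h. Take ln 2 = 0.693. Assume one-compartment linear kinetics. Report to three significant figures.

(a) 15000 mg; (b) 2750 mg

Total Vd = 8.6 × 116 = 997.6 L
LD = Vd × C = 997.6 × 15 = 14960 mg
CL = 0.693 × Vd / t½ = 0.693 × 997.6 / 23.2 = 29.80 L/h
D = CL × Css × τ / F = 29.80 × 15 × 4 / 0.65 = 2751 mg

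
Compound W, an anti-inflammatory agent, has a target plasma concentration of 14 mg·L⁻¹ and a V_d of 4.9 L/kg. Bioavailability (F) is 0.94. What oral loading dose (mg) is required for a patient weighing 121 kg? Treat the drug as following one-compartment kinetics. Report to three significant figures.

8830 mg

Total Vd = 4.9 × 121 = 592.9 L
LD = Vd × C / F = 592.9 × 14.00 / 0.94 = 8830 mg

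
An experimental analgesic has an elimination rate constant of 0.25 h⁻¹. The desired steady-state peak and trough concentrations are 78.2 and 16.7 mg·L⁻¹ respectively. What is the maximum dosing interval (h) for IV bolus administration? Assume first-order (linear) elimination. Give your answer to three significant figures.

6.18 h

Between IV bolus doses, concentration decays as C = C₀·e^(−kτ), so C_peak/C_trough = e^(kτ).
τ_max = ln(C_peak/C_trough) / k = ln(78.2/16.7) / 0.2500 = 1.544 / 0.2500 = 6.176 h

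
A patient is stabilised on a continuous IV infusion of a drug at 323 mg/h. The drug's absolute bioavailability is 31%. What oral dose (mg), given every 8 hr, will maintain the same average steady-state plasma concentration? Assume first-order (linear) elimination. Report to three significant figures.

To maintain the same Css, the systemic dosing rate must be unchanged: F·D/τ = infusion rate.
D = rate × τ / F = 323 × 8 / 0.31 = 8335 mg

8340 mg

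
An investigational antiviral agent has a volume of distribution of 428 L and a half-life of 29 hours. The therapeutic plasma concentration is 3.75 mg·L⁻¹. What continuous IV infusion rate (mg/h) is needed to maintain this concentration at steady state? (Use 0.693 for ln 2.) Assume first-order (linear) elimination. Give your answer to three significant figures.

38.4 mg/h

k = 0.693/29 = 0.02390 h⁻¹, so CL = k·Vd = 0.02390 × 428.0 = 10.23 L/h
Infusion rate = CL × Css = 10.23 × 3.75 = 38.36 mg/h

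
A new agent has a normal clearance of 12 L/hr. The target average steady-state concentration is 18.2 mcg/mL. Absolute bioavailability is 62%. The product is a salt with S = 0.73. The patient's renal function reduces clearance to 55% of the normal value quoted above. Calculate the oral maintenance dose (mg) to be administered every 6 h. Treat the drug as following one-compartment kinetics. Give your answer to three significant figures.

Patient clearance = 0.55 × 12.00 = 6.600 L/h
D = CL × Css × τ / F / S = 6.600 × 18.2 × 6 / 0.62 / 0.73 = 1592 mg

1590 mg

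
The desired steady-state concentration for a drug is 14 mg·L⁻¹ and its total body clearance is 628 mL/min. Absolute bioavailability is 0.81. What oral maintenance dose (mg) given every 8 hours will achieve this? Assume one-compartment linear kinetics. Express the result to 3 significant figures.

Convert clearance: 628 mL/min × 60 min/h ÷ 1000 mL/L = 37.68 L/h
D = CL × Css × τ / F = 37.68 × 14 × 8 / 0.81 = 5210 mg

5210 mg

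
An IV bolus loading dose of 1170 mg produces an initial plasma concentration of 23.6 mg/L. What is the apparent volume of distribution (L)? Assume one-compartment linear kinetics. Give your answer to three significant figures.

Immediately after an IV bolus, C₀ = Dose / Vd, so Vd = Dose / C₀.
Vd = 1170 / 23.6 = 49.58 L

49.6 L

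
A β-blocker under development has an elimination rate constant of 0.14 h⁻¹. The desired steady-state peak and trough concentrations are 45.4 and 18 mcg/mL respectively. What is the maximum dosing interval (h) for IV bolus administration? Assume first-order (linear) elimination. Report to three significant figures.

Between IV bolus doses, concentration decays as C = C₀·e^(−kτ), so C_peak/C_trough = e^(kτ).
τ_max = ln(C_peak/C_trough) / k = ln(45.4/18) / 0.1400 = 0.9251 / 0.1400 = 6.608 h

6.61 h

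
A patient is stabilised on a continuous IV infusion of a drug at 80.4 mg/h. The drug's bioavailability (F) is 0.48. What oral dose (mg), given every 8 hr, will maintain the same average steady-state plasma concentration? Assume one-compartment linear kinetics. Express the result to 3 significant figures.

To maintain the same Css, the systemic dosing rate must be unchanged: F·D/τ = infusion rate.
D = rate × τ / F = 80.4 × 8 / 0.48 = 1340 mg

1340 mg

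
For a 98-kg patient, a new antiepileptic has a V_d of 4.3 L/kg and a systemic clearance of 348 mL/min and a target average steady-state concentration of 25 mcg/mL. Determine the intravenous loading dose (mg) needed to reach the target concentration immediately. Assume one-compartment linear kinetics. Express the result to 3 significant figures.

Total Vd = 4.3 × 98 = 421.4 L
LD = Vd × C = 421.4 × 25.00 = 10540 mg

10500 mg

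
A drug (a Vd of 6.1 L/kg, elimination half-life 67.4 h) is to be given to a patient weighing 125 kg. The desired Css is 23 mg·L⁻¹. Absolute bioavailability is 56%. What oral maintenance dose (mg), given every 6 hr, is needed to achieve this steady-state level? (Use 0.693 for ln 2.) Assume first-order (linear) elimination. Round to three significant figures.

1930 mg

Vd = 6.1 L/kg × 125 kg = 762.5 L
CL = ln 2 · Vd / t½ = 0.693 × 762.5 / 67.4 = 7.840 L/h
D = CL × Css × τ / F = 7.840 × 23 × 6 / 0.56 = 1932 mg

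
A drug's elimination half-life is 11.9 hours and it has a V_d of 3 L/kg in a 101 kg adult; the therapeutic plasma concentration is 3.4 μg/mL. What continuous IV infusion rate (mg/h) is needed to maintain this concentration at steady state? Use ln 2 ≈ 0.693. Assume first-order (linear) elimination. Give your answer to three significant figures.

Vd(total) = 101 kg × 3 L/kg = 303.0 L
CL = ln 2 · Vd / t½ = 0.693 × 303.0 / 11.9 = 17.65 L/h
Infusion rate = CL × Css = 17.65 × 3.4 = 60.01 mg/h

60.0 mg/h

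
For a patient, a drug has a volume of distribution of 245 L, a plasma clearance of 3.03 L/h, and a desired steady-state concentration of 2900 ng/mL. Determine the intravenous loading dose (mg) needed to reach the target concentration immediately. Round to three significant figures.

C = 2900 ng/mL = 2.900 mg/L
LD = Vd × C = 245.0 × 2.900 = 710.5 mg

711 mg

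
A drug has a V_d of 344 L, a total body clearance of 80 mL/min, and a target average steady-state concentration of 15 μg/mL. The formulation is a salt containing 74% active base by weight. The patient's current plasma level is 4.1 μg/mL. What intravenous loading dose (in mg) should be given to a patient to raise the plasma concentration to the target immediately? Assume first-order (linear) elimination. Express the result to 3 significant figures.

5070 mg

The loading dose fills Vd to the target concentration; clearance is irrelevant here.
Concentration deficit ΔC = 15 − 4.1 = 10.90 mg/L
LD = Vd × ΔC / S = 344.0 × 10.90 / 0.74 = 5067 mg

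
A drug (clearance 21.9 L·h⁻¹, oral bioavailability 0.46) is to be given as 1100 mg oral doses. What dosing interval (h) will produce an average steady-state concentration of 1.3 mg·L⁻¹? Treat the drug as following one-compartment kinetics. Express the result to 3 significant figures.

17.8 h

F·D/τ = CL·Css → τ = F·D / (CL·Css).
τ = 0.46 × 1100 / (21.9 × 1.3) = 17.77 h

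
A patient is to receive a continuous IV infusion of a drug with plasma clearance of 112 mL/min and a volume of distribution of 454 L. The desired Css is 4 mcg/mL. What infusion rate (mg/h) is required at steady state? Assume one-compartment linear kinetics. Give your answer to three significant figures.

CL = 112 mL/min = 112 × 0.06 = 6.720 L/h
Vd does not affect the maintenance rate; only clearance governs steady-state input.
R₀ = 6.720 × 4 = 26.88 mg/h

26.9 mg/h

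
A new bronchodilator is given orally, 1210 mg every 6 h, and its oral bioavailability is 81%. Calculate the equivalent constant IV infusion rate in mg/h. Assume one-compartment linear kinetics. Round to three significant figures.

163 mg/h

Equivalent systemic input: infusion rate = F·D/τ.
Rate = 0.81 × 1210 / 6 = 163.4 mg/h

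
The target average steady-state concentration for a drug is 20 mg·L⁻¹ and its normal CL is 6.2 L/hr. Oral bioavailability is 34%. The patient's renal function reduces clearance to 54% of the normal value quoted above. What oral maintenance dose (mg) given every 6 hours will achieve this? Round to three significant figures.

Patient clearance = 0.54 × 6.200 = 3.348 L/h
At steady state, dose per interval replaces the amount cleared in that interval: F·D/τ = CL·Css.
D = CL × Css × τ / F = 3.348 × 20 × 6 / 0.34 = 1182 mg

1180 mg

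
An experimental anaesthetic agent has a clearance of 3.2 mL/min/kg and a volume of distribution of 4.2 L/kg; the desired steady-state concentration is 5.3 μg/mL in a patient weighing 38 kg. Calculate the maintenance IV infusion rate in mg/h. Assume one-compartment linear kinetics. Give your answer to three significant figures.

CL = 3.2 mL/min/kg × 38 kg = 121.6 mL/min = 121.6 × 60/1000 = 7.296 L/h
Infusion rate = CL · Css = 7.296 L/h × 5.3 mg/L = 38.67 mg/h

38.7 mg/h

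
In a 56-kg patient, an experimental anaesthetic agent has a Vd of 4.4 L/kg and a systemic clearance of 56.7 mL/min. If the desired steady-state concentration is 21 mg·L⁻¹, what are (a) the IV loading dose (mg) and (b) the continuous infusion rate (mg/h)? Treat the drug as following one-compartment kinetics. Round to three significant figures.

(a) 5170 mg; (b) 71.4 mg/h

Vd = 4.4 L/kg × 56 kg = 246.4 L
Loading dose = Vd × C = 246.4 × 21 = 5174 mg
CL = 56.7 mL/min × 60/1000 = 3.402 L/h
Maintenance infusion rate = CL × Css = 3.402 × 21 = 71.44 mg/h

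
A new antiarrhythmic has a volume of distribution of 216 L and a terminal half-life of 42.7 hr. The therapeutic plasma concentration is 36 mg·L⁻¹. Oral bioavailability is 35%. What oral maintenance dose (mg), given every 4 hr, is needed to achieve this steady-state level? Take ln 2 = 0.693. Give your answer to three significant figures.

1440 mg

k = 0.693/42.7 = 0.01623 h⁻¹, so CL = k·Vd = 0.01623 × 216.0 = 3.506 L/h
D = CL × Css × τ / F = 3.506 × 36 × 4 / 0.35 = 1442 mg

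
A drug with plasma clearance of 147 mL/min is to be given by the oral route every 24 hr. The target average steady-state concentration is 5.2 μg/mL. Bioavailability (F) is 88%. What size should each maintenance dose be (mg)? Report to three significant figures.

Convert clearance: 147 mL/min × 60 min/h ÷ 1000 mL/L = 8.820 L/h
At steady state, dose per interval replaces the amount cleared in that interval: F·D/τ = CL·Css.
D = CL × Css × τ / F = 8.820 × 5.2 × 24 / 0.88 = 1251 mg

1250 mg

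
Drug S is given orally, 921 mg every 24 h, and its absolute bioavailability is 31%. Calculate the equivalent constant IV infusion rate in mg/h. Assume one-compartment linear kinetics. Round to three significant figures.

Equivalent systemic input: infusion rate = F·D/τ.
Rate = 0.31 × 921 / 24 = 11.90 mg/h

11.9 mg/h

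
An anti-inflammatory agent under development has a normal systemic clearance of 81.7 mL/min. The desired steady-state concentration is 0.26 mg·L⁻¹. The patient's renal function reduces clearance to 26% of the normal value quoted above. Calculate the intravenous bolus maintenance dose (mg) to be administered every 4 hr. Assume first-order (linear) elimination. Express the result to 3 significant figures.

Convert clearance: 81.7 mL/min × 60 min/h ÷ 1000 mL/L = 4.902 L/h
Patient clearance = 0.26 × 4.902 = 1.275 L/h
D = CL × Css × τ = 1.275 × 0.26 × 4 = 1.326 mg

1.33 mg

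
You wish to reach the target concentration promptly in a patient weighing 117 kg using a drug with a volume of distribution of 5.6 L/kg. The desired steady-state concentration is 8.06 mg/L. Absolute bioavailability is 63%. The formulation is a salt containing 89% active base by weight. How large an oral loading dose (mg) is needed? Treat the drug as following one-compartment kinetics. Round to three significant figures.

9420 mg

Total Vd = 5.6 × 117 = 655.2 L
The loading dose fills Vd to the target concentration.
LD = Vd × C / F / S = 655.2 × 8.060 / 0.63 / 0.89 = 9418 mg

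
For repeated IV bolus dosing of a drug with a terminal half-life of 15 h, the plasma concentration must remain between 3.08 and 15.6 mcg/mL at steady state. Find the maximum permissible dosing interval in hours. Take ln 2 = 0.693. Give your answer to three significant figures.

k = 0.693 / t½ = 0.693 / 15 = 0.04620 h⁻¹
Between IV bolus doses, concentration decays as C = C₀·e^(−kτ), so C_peak/C_trough = e^(kτ).
τ_max = ln(C_peak/C_trough) / k = ln(15.6/3.08) / 0.04620 = 1.622 / 0.04620 = 35.11 h

35.1 h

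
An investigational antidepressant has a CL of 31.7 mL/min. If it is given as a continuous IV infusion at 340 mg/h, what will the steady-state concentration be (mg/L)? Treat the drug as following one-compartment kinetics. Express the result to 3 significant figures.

179 mg/L

CL = 31.7 mL/min × 60/1000 = 1.902 L/h
Css = rate / CL = 340 / 1.902 = 178.8 mg/L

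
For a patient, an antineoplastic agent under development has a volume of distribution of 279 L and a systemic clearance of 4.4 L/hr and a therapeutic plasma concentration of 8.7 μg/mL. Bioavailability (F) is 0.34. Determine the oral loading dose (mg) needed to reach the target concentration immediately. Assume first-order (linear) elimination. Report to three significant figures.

Loading dose depends on Vd (not clearance): it fills the distribution volume.
LD = Vd × C / F = 279.0 × 8.700 / 0.34 = 7139 mg

7140 mg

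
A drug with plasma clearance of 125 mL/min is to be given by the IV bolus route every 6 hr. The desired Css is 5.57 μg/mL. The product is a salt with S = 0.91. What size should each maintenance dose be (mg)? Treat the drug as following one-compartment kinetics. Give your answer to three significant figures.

CL = 125 mL/min = 125 × 0.06 = 7.500 L/h
At steady state, dose per interval replaces the amount cleared in that interval: S·D/τ = CL·Css.
D = CL × Css × τ / S = 7.500 × 5.57 × 6 / 0.91 = 275.4 mg

275 mg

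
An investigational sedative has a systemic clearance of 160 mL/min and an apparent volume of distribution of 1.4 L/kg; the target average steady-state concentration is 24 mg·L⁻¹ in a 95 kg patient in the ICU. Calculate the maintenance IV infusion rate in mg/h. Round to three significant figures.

230 mg/h

Convert clearance: 160 mL/min × 60 min/h ÷ 1000 mL/L = 9.600 L/h
R₀ = 9.600 × 24 = 230.4 mg/h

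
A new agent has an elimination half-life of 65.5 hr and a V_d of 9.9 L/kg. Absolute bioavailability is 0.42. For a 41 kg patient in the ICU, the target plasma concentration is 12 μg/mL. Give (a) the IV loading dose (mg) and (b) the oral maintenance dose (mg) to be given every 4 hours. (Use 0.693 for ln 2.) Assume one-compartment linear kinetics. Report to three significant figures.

(a) 4870 mg; (b) 491 mg

Total Vd = 9.9 × 41 = 405.9 L
LD = Vd × C = 405.9 × 12 = 4871 mg
CL = 0.693 × Vd / t½ = 0.693 × 405.9 / 65.5 = 4.294 L/h
D = CL × Css × τ / F = 4.294 × 12 × 4 / 0.42 = 490.7 mg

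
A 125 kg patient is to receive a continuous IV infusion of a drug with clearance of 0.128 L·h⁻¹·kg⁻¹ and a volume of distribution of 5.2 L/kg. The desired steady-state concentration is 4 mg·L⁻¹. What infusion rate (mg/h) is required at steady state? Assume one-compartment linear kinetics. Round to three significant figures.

64.0 mg/h

CL = 0.128 L·h⁻¹·kg⁻¹ × 125 kg = 16.00 L/h
Infusion rate = CL · Css = 16.00 L/h × 4 mg/L = 64.00 mg/h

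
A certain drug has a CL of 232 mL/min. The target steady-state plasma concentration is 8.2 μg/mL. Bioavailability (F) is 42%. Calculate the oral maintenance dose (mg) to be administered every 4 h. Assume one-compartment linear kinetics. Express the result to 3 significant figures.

1090 mg

Convert clearance: 232 mL/min × 60 min/h ÷ 1000 mL/L = 13.92 L/h
D = CL × Css × τ / F = 13.92 × 8.2 × 4 / 0.42 = 1087 mg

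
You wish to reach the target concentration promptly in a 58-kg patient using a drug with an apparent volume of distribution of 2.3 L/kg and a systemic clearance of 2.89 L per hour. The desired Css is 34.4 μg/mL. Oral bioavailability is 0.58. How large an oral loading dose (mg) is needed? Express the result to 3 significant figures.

7910 mg

Total Vd = 2.3 × 58 = 133.4 L
LD = Vd × C / F = 133.4 × 34.40 / 0.58 = 7912 mg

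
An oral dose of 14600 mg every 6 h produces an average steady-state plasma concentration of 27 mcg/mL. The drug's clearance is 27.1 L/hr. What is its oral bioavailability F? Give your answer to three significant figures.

0.301

F·D/τ = CL·Css at steady state → F = CL·Css·τ / D.
F = 27.1 × 27 × 6 / 14600 = 0.301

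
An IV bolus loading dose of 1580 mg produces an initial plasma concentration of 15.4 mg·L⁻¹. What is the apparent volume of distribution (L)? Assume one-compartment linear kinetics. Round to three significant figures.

Immediately after an IV bolus, C₀ = Dose / Vd, so Vd = Dose / C₀.
Vd = 1580 / 15.4 = 102.6 L

103 L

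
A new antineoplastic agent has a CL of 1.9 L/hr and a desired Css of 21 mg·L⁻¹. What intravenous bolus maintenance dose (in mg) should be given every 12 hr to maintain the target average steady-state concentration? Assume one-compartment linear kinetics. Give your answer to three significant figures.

479 mg

At steady state, dose per interval replaces the amount cleared in that interval: D/τ = CL·Css.
D = CL × Css × τ = 1.900 × 21 × 12 = 478.8 mg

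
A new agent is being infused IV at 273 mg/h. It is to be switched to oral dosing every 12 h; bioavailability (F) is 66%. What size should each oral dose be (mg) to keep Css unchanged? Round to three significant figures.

4960 mg

To maintain the same Css, the systemic dosing rate must be unchanged: F·D/τ = infusion rate.
D = rate × τ / F = 273 × 12 / 0.66 = 4964 mg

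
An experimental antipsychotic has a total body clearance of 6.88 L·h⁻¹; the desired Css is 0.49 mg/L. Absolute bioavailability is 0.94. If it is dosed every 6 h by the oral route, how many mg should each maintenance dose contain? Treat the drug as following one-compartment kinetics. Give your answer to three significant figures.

21.5 mg

D = CL × Css × τ / F = 6.880 × 0.49 × 6 / 0.94 = 21.52 mg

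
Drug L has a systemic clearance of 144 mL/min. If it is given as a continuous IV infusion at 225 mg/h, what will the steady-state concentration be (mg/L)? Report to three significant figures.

26.0 mg/L

Convert clearance: 144 mL/min × 60 min/h ÷ 1000 mL/L = 8.640 L/h
Css = rate / CL = 225 / 8.640 = 26.04 mg/L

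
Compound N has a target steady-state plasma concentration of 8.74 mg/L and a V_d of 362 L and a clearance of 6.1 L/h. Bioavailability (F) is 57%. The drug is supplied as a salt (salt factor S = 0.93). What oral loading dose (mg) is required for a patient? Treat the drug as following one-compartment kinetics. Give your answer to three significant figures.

5970 mg

LD = Vd × C / F / S = 362.0 × 8.740 / 0.57 / 0.93 = 5968 mg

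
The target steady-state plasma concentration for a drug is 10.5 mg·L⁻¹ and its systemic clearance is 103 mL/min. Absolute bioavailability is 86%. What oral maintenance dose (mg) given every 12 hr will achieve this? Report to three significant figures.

CL = 103 mL/min × 60/1000 = 6.180 L/h
D = CL × Css × τ / F = 6.180 × 10.5 × 12 / 0.86 = 905.4 mg

905 mg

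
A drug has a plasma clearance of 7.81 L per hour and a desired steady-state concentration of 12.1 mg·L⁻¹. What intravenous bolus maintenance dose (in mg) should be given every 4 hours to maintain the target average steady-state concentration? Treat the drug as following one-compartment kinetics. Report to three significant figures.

378 mg

At steady state, dose per interval replaces the amount cleared in that interval: D/τ = CL·Css.
D = CL × Css × τ = 7.810 × 12.1 × 4 = 378.0 mg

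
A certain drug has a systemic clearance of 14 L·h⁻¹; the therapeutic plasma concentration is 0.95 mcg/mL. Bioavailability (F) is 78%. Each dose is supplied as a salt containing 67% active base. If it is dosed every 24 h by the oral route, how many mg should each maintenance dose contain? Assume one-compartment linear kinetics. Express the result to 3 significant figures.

D = CL × Css × τ / F / S = 14.00 × 0.95 × 24 / 0.78 / 0.67 = 610.8 mg

611 mg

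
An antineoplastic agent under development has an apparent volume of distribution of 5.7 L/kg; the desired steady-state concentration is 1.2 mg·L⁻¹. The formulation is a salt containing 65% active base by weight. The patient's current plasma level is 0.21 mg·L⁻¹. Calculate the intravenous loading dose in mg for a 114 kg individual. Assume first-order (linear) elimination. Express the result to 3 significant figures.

Vd(total) = 114 kg × 5.7 L/kg = 649.8 L
The loading dose fills Vd to the target concentration.
Concentration deficit ΔC = 1.2 − 0.21 = 0.9900 mg/L
LD = Vd × ΔC / S = 649.8 × 0.9900 / 0.65 = 989.7 mg

990 mg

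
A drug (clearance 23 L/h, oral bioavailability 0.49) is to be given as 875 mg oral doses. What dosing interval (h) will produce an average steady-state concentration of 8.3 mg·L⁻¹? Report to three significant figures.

F·D/τ = CL·Css → τ = F·D / (CL·Css).
τ = 0.49 × 875 / (23 × 8.3) = 2.246 h

2.25 h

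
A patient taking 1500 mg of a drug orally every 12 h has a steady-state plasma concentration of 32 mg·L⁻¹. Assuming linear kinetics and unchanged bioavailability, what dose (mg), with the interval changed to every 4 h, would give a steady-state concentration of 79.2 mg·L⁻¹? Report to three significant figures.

1240 mg

For first-order elimination, Css ∝ F·D/(CL·τ); F and CL are unchanged, so Css ∝ D/τ.
D₂ = D₁ × (Css,target / Css,current) × (τ₂/τ₁) = 1500 × (79.2/32) × (4/12) = 1238 mg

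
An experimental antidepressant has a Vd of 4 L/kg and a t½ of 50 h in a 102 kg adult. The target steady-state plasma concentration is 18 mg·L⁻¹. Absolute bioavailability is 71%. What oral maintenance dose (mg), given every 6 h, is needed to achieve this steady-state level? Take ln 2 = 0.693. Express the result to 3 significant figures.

Vd = 4 L/kg × 102 kg = 408.0 L
CL = 0.693 × Vd / t½ = 0.693 × 408.0 / 50 = 5.655 L/h
D = CL × Css × τ / F = 5.655 × 18 × 6 / 0.71 = 860.2 mg

860 mg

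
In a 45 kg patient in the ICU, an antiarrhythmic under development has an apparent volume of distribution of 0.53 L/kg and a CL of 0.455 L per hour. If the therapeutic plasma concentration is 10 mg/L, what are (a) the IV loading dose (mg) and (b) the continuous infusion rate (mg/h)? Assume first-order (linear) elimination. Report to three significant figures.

(a) 239 mg; (b) 4.55 mg/h

Vd(total) = 45 kg × 0.53 L/kg = 23.85 L
LD = Vd · C_target = 23.85 × 10 = 238.5 mg
Maintenance infusion rate = CL × Css = 0.4550 × 10 = 4.550 mg/h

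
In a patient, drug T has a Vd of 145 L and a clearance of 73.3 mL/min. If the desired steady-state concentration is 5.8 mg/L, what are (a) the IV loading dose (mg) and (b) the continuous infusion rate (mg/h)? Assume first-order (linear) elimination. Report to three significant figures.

Loading: fill Vd to C_target → 145.0 L × 5.8 mg/L = 841.0 mg
CL = 73.3 mL/min × 60/1000 = 4.398 L/h
Maintenance: replace elimination → rate = CL × Css = 4.398 × 5.8 = 25.51 mg/h

(a) 841 mg; (b) 25.5 mg/h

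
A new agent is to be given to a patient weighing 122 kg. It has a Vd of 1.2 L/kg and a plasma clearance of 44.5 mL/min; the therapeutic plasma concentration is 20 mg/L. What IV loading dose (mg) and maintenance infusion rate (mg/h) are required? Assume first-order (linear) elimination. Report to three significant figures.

Vd = 1.2 L/kg × 122 kg = 146.4 L
LD = Vd · C_target = 146.4 × 20 = 2928 mg
CL = 44.5 mL/min × 60/1000 = 2.670 L/h
Maintenance infusion rate = CL × Css = 2.670 × 20 = 53.40 mg/h

(a) 2930 mg; (b) 53.4 mg/h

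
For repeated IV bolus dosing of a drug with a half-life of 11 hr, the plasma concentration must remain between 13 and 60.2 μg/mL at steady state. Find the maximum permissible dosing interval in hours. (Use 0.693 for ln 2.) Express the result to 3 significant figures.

24.3 h

k = 0.693 / t½ = 0.693 / 11 = 0.06300 h⁻¹
Between IV bolus doses, concentration decays as C = C₀·e^(−kτ), so C_peak/C_trough = e^(kτ).
τ_max = ln(C_peak/C_trough) / k = ln(60.2/13) / 0.06300 = 1.533 / 0.06300 = 24.33 h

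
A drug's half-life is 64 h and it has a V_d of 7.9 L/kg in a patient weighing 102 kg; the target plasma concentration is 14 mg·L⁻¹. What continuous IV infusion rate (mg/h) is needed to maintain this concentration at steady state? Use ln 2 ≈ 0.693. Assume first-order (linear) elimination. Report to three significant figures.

122 mg/h

Vd(total) = 102 kg × 7.9 L/kg = 805.8 L
CL = ln 2 · Vd / t½ = 0.693 × 805.8 / 64 = 8.725 L/h
Infusion rate = CL × Css = 8.725 × 14 = 122.2 mg/h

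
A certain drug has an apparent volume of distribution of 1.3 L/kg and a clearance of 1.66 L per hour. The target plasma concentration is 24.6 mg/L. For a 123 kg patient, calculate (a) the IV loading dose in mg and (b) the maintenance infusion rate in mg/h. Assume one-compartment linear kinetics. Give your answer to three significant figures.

Vd(total) = 123 kg × 1.3 L/kg = 159.9 L
Loading: fill Vd to C_target → 159.9 L × 24.6 mg/L = 3934 mg
Infusion rate = 1.660 L/h × 24.6 mg/L = 40.84 mg/h

(a) 3930 mg; (b) 40.8 mg/h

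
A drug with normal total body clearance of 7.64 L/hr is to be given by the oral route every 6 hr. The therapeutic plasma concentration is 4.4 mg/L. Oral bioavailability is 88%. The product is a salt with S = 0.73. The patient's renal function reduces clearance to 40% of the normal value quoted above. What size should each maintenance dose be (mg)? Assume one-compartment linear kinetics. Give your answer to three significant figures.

126 mg

Patient clearance = 0.4 × 7.640 = 3.056 L/h
D = CL × Css × τ / F / S = 3.056 × 4.4 × 6 / 0.88 / 0.73 = 125.6 mg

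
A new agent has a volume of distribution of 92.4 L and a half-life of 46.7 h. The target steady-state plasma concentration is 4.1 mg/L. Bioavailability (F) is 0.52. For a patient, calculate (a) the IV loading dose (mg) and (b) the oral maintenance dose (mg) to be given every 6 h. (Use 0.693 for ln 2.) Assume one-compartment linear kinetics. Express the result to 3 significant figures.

LD = Vd × C = 92.40 × 4.1 = 378.8 mg
CL = 0.693 × Vd / t½ = 0.693 × 92.40 / 46.7 = 1.371 L/h
D = CL × Css × τ / F = 1.371 × 4.1 × 6 / 0.52 = 64.86 mg

(a) 379 mg; (b) 64.9 mg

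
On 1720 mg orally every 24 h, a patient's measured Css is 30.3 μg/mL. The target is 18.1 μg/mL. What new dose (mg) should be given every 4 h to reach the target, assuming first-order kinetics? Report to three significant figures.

171 mg

For first-order elimination, Css ∝ F·D/(CL·τ); F and CL are unchanged, so Css ∝ D/τ.
D₂ = D₁ × (Css,target / Css,current) × (τ₂/τ₁) = 1720 × (18.1/30.3) × (4/24) = 171.2 mg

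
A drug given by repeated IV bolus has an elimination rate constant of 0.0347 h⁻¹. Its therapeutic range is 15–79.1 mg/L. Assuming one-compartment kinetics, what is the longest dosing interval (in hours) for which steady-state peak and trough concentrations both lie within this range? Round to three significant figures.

47.9 h

Between IV bolus doses, concentration decays as C = C₀·e^(−kτ), so C_peak/C_trough = e^(kτ).
τ_max = ln(C_peak/C_trough) / k = ln(79.1/15) / 0.03470 = 1.663 / 0.03470 = 47.93 h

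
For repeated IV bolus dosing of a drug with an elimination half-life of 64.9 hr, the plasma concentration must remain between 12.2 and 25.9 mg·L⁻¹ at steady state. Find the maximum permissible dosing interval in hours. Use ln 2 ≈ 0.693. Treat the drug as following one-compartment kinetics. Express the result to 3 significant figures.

k = 0.693 / t½ = 0.693 / 64.9 = 0.01068 h⁻¹
Between IV bolus doses, concentration decays as C = C₀·e^(−kτ), so C_peak/C_trough = e^(kτ).
τ_max = ln(C_peak/C_trough) / k = ln(25.9/12.2) / 0.01068 = 0.7528 / 0.01068 = 70.49 h

70.5 h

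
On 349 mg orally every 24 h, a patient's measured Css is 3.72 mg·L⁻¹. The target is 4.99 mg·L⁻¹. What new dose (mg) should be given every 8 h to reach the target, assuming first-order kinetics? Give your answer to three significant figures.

156 mg

With linear kinetics, Css is proportional to dose rate (D/τ) at fixed clearance.
D₂ = D₁ × (Css,target / Css,current) × (τ₂/τ₁) = 349 × (4.99/3.72) × (8/24) = 156.0 mg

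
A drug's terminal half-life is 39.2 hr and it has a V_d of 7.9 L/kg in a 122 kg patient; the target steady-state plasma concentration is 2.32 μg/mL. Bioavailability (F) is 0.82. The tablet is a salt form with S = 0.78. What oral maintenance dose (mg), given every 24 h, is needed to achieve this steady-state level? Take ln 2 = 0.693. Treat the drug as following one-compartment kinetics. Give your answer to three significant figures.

Total Vd = 7.9 × 122 = 963.8 L
k = 0.693/39.2 = 0.01768 h⁻¹, so CL = k·Vd = 0.01768 × 963.8 = 17.04 L/h
D = CL × Css × τ / F / S = 17.04 × 2.32 × 24 / 0.82 / 0.78 = 1483 mg

1480 mg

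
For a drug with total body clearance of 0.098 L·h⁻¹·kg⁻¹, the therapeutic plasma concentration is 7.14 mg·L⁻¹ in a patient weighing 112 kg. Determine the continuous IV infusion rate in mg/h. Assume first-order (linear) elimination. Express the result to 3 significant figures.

CL = 0.098 L·h⁻¹·kg⁻¹ × 112 kg = 10.98 L/h
At steady state, infusion rate equals elimination rate: rate in = CL × Css.
R₀ = 10.98 × 7.14 = 78.40 mg/h

78.4 mg/h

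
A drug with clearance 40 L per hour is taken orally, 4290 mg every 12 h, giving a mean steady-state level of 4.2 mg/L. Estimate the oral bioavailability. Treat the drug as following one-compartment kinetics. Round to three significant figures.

F·D/τ = CL·Css at steady state → F = CL·Css·τ / D.
F = 40 × 4.2 × 12 / 4290 = 0.470

0.470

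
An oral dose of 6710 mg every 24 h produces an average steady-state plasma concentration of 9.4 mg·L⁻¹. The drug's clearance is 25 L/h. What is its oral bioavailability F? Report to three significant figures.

0.841

F·D/τ = CL·Css at steady state → F = CL·Css·τ / D.
F = 25 × 9.4 × 24 / 6710 = 0.841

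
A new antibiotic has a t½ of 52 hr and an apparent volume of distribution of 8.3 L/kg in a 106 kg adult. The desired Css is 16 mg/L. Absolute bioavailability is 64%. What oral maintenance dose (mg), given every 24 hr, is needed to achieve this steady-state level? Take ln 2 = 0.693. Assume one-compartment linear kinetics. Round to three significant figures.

7040 mg

Vd = 8.3 L/kg × 106 kg = 879.8 L
k = 0.693/52 = 0.01333 h⁻¹, so CL = k·Vd = 0.01333 × 879.8 = 11.73 L/h
D = CL × Css × τ / F = 11.73 × 16 × 24 / 0.64 = 7038 mg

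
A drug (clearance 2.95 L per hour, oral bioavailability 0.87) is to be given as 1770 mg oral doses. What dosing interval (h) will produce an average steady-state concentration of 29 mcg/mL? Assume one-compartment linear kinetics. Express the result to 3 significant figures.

18.0 h

F·D/τ = CL·Css → τ = F·D / (CL·Css).
τ = 0.87 × 1770 / (2.95 × 29) = 18.00 h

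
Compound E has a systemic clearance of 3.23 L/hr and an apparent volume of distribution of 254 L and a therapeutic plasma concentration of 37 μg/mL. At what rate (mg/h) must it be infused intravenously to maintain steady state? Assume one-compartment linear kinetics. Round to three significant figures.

R₀ = 3.230 × 37 = 119.5 mg/h

120 mg/h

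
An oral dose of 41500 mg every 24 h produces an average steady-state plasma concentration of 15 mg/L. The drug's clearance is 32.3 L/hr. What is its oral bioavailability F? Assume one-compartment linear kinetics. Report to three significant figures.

0.280

F·D/τ = CL·Css at steady state → F = CL·Css·τ / D.
F = 32.3 × 15 × 24 / 41500 = 0.280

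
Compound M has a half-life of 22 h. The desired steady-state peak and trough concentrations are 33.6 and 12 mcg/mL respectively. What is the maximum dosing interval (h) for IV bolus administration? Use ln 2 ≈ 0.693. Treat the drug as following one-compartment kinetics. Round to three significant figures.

k = 0.693 / t½ = 0.693 / 22 = 0.03150 h⁻¹
Between IV bolus doses, concentration decays as C = C₀·e^(−kτ), so C_peak/C_trough = e^(kτ).
τ_max = ln(C_peak/C_trough) / k = ln(33.6/12) / 0.03150 = 1.030 / 0.03150 = 32.70 h

32.7 h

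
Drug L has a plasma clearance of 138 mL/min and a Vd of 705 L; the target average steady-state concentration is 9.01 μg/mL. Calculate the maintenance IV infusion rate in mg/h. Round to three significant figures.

74.6 mg/h

CL = 138 mL/min = 138 × 0.06 = 8.280 L/h
Rate = CL × Css = 8.280 × 9.01 = 74.60 mg/h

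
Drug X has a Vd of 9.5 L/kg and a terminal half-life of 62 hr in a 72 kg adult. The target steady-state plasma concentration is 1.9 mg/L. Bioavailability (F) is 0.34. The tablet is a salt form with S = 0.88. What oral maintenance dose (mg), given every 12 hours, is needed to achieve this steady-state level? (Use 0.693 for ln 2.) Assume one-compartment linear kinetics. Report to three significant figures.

Vd(total) = 72 kg × 9.5 L/kg = 684.0 L
CL = 0.693 × Vd / t½ = 0.693 × 684.0 / 62 = 7.645 L/h
D = CL × Css × τ / F / S = 7.645 × 1.9 × 12 / 0.34 / 0.88 = 582.6 mg

583 mg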